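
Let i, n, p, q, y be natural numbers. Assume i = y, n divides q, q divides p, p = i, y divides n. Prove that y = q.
Because p = i and i = y, p = y. Since q divides p, q divides y. y divides n and n divides q, thus y divides q. From q divides y, q = y. Then y = q.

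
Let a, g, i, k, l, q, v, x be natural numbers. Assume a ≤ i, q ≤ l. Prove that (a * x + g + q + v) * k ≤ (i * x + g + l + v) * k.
Since a ≤ i, a * x ≤ i * x. Then a * x + g ≤ i * x + g. q ≤ l, thus q + v ≤ l + v. a * x + g ≤ i * x + g, so a * x + g + q + v ≤ i * x + g + l + v. Then (a * x + g + q + v) * k ≤ (i * x + g + l + v) * k.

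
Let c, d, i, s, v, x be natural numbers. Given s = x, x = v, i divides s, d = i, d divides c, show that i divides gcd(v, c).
s = x and x = v, therefore s = v. Since i divides s, i divides v. From d = i and d divides c, i divides c. i divides v, so i divides gcd(v, c).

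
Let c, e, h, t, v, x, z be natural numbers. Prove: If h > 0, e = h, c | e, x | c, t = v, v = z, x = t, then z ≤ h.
x = t and t = v, therefore x = v. Because x | c and c | e, x | e. Since x = v, v | e. Since e = h, v | h. Because h > 0, v ≤ h. Since v = z, z ≤ h.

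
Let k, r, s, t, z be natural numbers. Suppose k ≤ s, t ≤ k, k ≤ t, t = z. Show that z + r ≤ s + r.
k ≤ t and t ≤ k, so k = t. t = z, so k = z. Since k ≤ s, z ≤ s. Then z + r ≤ s + r.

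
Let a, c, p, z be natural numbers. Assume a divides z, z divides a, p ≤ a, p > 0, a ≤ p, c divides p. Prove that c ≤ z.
p ≤ a and a ≤ p, so p = a. a divides z and z divides a, hence a = z. Since p = a, p = z. c divides p and p > 0, therefore c ≤ p. p = z, so c ≤ z.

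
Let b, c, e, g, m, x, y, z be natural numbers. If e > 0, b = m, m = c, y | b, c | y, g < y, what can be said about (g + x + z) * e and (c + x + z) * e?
(g + x + z) * e < (c + x + z) * e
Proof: From b = m and m = c, b = c. y | b, so y | c. From c | y, y = c. From g < y, g < c. Then g + x < c + x. Then g + x + z < c + x + z. Because e > 0, (g + x + z) * e < (c + x + z) * e.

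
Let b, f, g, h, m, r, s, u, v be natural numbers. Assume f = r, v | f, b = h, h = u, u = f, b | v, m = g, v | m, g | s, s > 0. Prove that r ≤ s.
b = h and h = u, hence b = u. Because u = f, b = f. b | v, so f | v. Because v | f, v = f. From m = g and v | m, v | g. Since g | s, v | s. From s > 0, v ≤ s. v = f, so f ≤ s. f = r, so r ≤ s.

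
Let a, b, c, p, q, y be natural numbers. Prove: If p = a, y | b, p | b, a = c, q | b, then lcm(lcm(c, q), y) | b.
Since p = a and a = c, p = c. Because p | b, c | b. Since q | b, lcm(c, q) | b. From y | b, lcm(lcm(c, q), y) | b.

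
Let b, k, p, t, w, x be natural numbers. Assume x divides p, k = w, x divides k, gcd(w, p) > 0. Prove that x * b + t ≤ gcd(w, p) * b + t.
k = w and x divides k, hence x divides w. Since x divides p, x divides gcd(w, p). From gcd(w, p) > 0, x ≤ gcd(w, p). By multiplying by a non-negative, x * b ≤ gcd(w, p) * b. Then x * b + t ≤ gcd(w, p) * b + t.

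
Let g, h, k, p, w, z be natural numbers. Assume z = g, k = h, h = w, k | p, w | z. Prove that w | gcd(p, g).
k = h and h = w, hence k = w. k | p, so w | p. z = g and w | z, therefore w | g. Since w | p, w | gcd(p, g).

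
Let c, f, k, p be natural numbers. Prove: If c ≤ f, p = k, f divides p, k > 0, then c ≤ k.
p = k and f divides p, so f divides k. Since k > 0, f ≤ k. Since c ≤ f, c ≤ k.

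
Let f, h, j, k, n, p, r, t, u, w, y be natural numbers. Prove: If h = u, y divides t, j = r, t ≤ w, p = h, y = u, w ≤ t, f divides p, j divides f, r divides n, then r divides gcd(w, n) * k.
t ≤ w and w ≤ t, thus t = w. p = h and f divides p, thus f divides h. Since h = u, f divides u. j divides f, so j divides u. Since y = u and y divides t, u divides t. Because j divides u, j divides t. Since j = r, r divides t. Because t = w, r divides w. r divides n, so r divides gcd(w, n). Then r divides gcd(w, n) * k.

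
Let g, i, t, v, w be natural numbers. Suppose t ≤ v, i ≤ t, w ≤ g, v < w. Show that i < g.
i ≤ t and t ≤ v, hence i ≤ v. Since v < w, i < w. w ≤ g, so i < g.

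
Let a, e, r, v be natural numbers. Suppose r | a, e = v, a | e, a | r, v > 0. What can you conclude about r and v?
r ≤ v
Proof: a | r and r | a, so a = r. e = v and a | e, thus a | v. From a = r, r | v. v > 0, so r ≤ v.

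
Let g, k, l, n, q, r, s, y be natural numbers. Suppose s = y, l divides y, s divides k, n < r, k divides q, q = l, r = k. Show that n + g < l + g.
q = l and k divides q, so k divides l. s = y and s divides k, thus y divides k. l divides y, so l divides k. k divides l, so k = l. r = k, so r = l. Since n < r, n < l. Then n + g < l + g.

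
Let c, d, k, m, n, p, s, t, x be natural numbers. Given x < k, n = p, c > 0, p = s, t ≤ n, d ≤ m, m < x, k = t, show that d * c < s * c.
Because d ≤ m and m < x, d < x. Since k = t and x < k, x < t. Since d < x, d < t. n = p and p = s, thus n = s. From t ≤ n, t ≤ s. Since d < t, d < s. Using c > 0 and multiplying by a positive, d * c < s * c.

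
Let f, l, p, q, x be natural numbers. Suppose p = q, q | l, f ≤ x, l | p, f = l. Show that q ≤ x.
From p = q and l | p, l | q. q | l, so l = q. f = l, so f = q. Since f ≤ x, q ≤ x.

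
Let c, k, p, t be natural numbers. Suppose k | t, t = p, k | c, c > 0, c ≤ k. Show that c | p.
Since k | c and c > 0, k ≤ c. Since c ≤ k, k = c. t = p and k | t, so k | p. Because k = c, c | p.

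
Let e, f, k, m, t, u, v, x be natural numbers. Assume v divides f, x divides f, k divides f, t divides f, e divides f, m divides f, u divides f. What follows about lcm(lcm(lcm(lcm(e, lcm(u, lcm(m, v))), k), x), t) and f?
lcm(lcm(lcm(lcm(e, lcm(u, lcm(m, v))), k), x), t) divides f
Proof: From m divides f and v divides f, lcm(m, v) divides f. Since u divides f, lcm(u, lcm(m, v)) divides f. e divides f, so lcm(e, lcm(u, lcm(m, v))) divides f. k divides f, so lcm(lcm(e, lcm(u, lcm(m, v))), k) divides f. Since x divides f, lcm(lcm(lcm(e, lcm(u, lcm(m, v))), k), x) divides f. Since t divides f, lcm(lcm(lcm(lcm(e, lcm(u, lcm(m, v))), k), x), t) divides f.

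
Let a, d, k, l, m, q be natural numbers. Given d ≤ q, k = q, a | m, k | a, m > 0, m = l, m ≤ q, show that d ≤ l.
k = q and k | a, therefore q | a. a | m, so q | m. m > 0, so q ≤ m. Since m ≤ q, q = m. Since m = l, q = l. Since d ≤ q, d ≤ l.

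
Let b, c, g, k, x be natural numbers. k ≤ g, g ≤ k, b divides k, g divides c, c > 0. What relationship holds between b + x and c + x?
b + x ≤ c + x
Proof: From k ≤ g and g ≤ k, k = g. b divides k, so b divides g. g divides c, so b divides c. c > 0, so b ≤ c. Then b + x ≤ c + x.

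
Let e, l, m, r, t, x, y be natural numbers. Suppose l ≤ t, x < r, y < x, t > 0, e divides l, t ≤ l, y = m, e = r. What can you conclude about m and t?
m < t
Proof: l ≤ t and t ≤ l, hence l = t. Since e = r and e divides l, r divides l. Since l = t, r divides t. Because t > 0, r ≤ t. Since x < r, x < t. Since y < x, y < t. y = m, so m < t.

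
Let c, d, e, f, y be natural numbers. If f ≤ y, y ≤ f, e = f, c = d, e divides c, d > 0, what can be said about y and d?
y ≤ d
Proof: f ≤ y and y ≤ f, hence f = y. Because c = d and e divides c, e divides d. e = f, so f divides d. d > 0, so f ≤ d. Since f = y, y ≤ d.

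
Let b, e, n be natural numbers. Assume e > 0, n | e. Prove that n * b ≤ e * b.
From n | e and e > 0, n ≤ e. Then n * b ≤ e * b.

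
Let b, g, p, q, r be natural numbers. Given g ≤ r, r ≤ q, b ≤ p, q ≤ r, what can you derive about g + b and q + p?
g + b ≤ q + p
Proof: r ≤ q and q ≤ r, so r = q. Since g ≤ r, g ≤ q. Since b ≤ p, g + b ≤ q + p.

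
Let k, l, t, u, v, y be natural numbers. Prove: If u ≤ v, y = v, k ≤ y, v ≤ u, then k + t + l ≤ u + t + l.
v ≤ u and u ≤ v, so v = u. Since y = v, y = u. Because k ≤ y, k ≤ u. Then k + t ≤ u + t. Then k + t + l ≤ u + t + l.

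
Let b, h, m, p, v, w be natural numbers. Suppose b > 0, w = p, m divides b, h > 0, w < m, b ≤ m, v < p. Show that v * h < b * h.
m divides b and b > 0, therefore m ≤ b. b ≤ m, so m = b. Since w < m, w < b. Since w = p, p < b. v < p, so v < b. Using h > 0 and multiplying by a positive, v * h < b * h.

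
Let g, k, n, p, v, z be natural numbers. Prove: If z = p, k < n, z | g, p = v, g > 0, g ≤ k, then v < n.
z = p and z | g, so p | g. g > 0, so p ≤ g. g ≤ k, so p ≤ k. Since k < n, p < n. p = v, so v < n.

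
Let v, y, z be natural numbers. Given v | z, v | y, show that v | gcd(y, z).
Because v | y and v | z, because common divisors divide the gcd, v | gcd(y, z).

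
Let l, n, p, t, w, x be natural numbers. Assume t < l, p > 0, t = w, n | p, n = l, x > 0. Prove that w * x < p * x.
Because n = l and n | p, l | p. p > 0, so l ≤ p. Since t < l, t < p. t = w, so w < p. x > 0, so w * x < p * x.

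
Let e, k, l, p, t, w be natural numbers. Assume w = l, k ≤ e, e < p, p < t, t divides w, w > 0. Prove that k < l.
Because k ≤ e and e < p, k < p. Since p < t, k < t. From t divides w and w > 0, t ≤ w. Since k < t, k < w. w = l, so k < l.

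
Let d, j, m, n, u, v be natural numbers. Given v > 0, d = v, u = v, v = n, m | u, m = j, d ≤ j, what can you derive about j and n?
j = n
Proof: Because u = v and m | u, m | v. Since m = j, j | v. Since v > 0, j ≤ v. d = v and d ≤ j, hence v ≤ j. Since j ≤ v, j = v. v = n, so j = n.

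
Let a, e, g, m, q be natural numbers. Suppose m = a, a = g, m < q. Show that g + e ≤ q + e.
m = a and a = g, hence m = g. m < q, so g < q. Then g + e < q + e. Then g + e ≤ q + e.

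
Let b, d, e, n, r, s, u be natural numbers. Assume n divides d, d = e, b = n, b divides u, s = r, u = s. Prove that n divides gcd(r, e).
u = s and s = r, thus u = r. Since b divides u, b divides r. Since b = n, n divides r. d = e and n divides d, so n divides e. Since n divides r, n divides gcd(r, e).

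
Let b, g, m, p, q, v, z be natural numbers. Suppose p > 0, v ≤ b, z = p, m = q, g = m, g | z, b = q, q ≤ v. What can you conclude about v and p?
v ≤ p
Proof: b = q and v ≤ b, hence v ≤ q. q ≤ v, so q = v. Since m = q, m = v. g = m and g | z, thus m | z. Since z = p, m | p. Since p > 0, m ≤ p. Since m = v, v ≤ p.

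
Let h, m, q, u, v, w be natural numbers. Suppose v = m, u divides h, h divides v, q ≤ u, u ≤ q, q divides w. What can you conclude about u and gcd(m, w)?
u divides gcd(m, w)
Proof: u divides h and h divides v, thus u divides v. v = m, so u divides m. q ≤ u and u ≤ q, hence q = u. Since q divides w, u divides w. Since u divides m, u divides gcd(m, w).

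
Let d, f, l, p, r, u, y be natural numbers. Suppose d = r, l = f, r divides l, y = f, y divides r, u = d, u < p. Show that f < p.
l = f and r divides l, thus r divides f. y = f and y divides r, hence f divides r. r divides f, so r = f. Because d = r, d = f. u = d and u < p, therefore d < p. d = f, so f < p.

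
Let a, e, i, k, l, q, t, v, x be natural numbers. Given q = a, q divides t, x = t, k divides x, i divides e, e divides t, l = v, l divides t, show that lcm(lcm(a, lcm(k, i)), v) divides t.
q = a and q divides t, therefore a divides t. From x = t and k divides x, k divides t. Because i divides e and e divides t, i divides t. Since k divides t, lcm(k, i) divides t. From a divides t, lcm(a, lcm(k, i)) divides t. l = v and l divides t, thus v divides t. Since lcm(a, lcm(k, i)) divides t, lcm(lcm(a, lcm(k, i)), v) divides t.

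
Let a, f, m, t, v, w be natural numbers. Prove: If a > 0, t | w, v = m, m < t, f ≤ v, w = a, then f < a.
v = m and f ≤ v, thus f ≤ m. m < t, so f < t. From w = a and t | w, t | a. a > 0, so t ≤ a. f < t, so f < a.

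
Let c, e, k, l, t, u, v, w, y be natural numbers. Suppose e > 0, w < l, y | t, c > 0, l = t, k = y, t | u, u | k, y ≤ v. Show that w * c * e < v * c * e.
Since t | u and u | k, t | k. Since k = y, t | y. Since y | t, t = y. l = t, so l = y. From w < l, w < y. Since y ≤ v, w < v. c > 0, so w * c < v * c. From e > 0, w * c * e < v * c * e.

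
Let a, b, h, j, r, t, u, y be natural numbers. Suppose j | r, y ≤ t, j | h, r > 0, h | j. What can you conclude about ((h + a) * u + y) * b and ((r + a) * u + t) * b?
((h + a) * u + y) * b ≤ ((r + a) * u + t) * b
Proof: From j | h and h | j, j = h. From j | r and r > 0, j ≤ r. j = h, so h ≤ r. Then h + a ≤ r + a. Then (h + a) * u ≤ (r + a) * u. Since y ≤ t, (h + a) * u + y ≤ (r + a) * u + t. Then ((h + a) * u + y) * b ≤ ((r + a) * u + t) * b.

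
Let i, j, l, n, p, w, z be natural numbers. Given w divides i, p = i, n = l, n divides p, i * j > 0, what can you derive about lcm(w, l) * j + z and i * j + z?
lcm(w, l) * j + z ≤ i * j + z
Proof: n = l and n divides p, thus l divides p. p = i, so l divides i. w divides i, so lcm(w, l) divides i. Then lcm(w, l) * j divides i * j. Since i * j > 0, lcm(w, l) * j ≤ i * j. Then lcm(w, l) * j + z ≤ i * j + z.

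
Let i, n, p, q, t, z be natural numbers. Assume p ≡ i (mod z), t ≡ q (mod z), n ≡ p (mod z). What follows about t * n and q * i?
t * n ≡ q * i (mod z)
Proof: n ≡ p (mod z) and p ≡ i (mod z), thus n ≡ i (mod z). Combining with t ≡ q (mod z), by multiplying congruences, t * n ≡ q * i (mod z).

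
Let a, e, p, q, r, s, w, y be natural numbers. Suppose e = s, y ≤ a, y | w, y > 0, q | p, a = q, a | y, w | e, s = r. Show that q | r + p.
a | y and y > 0, thus a ≤ y. Since y ≤ a, y = a. From a = q, y = q. e = s and s = r, thus e = r. Because y | w and w | e, y | e. e = r, so y | r. Because y = q, q | r. Because q | p, q | r + p.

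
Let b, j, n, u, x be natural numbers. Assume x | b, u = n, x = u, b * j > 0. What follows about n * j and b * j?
n * j ≤ b * j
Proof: x = u and u = n, so x = n. x | b, so n | b. Then n * j | b * j. Since b * j > 0, n * j ≤ b * j.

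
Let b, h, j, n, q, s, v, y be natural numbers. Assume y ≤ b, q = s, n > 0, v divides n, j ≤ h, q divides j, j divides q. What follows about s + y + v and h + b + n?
s + y + v ≤ h + b + n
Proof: j divides q and q divides j, therefore j = q. Since q = s, j = s. j ≤ h, so s ≤ h. y ≤ b, so s + y ≤ h + b. v divides n and n > 0, thus v ≤ n. s + y ≤ h + b, so s + y + v ≤ h + b + n.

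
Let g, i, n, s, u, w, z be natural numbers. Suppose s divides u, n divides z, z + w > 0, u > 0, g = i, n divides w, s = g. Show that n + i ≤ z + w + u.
From n divides z and n divides w, n divides z + w. Because z + w > 0, n ≤ z + w. s = g and s divides u, thus g divides u. u > 0, so g ≤ u. g = i, so i ≤ u. Since n ≤ z + w, n + i ≤ z + w + u.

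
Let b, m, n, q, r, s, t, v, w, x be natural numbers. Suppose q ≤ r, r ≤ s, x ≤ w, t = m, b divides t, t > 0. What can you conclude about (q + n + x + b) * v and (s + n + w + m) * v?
(q + n + x + b) * v ≤ (s + n + w + m) * v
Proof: q ≤ r and r ≤ s, thus q ≤ s. Then q + n ≤ s + n. b divides t and t > 0, hence b ≤ t. t = m, so b ≤ m. x ≤ w, so x + b ≤ w + m. q + n ≤ s + n, so q + n + x + b ≤ s + n + w + m. By multiplying by a non-negative, (q + n + x + b) * v ≤ (s + n + w + m) * v.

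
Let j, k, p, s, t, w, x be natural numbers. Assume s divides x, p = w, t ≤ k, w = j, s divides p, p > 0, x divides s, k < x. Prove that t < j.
Since t ≤ k and k < x, t < x. From p = w and w = j, p = j. s divides x and x divides s, so s = x. Since s divides p, x divides p. From p > 0, x ≤ p. Since p = j, x ≤ j. Since t < x, t < j.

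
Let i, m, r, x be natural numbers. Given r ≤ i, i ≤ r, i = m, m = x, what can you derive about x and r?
x = r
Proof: From r ≤ i and i ≤ r, r = i. Since i = m, r = m. Since m = x, r = x. Then x = r.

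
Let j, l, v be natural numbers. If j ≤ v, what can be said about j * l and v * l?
j * l ≤ v * l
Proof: j ≤ v. By multiplying by a non-negative, j * l ≤ v * l.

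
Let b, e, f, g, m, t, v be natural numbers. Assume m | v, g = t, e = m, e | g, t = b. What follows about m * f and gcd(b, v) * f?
m * f | gcd(b, v) * f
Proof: g = t and t = b, therefore g = b. From e | g, e | b. Since e = m, m | b. m | v, so m | gcd(b, v). Then m * f | gcd(b, v) * f.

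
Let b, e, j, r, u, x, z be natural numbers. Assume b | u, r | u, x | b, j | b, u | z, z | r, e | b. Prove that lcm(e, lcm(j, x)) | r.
j | b and x | b, therefore lcm(j, x) | b. e | b, so lcm(e, lcm(j, x)) | b. Because u | z and z | r, u | r. Since r | u, u = r. Since b | u, b | r. Because lcm(e, lcm(j, x)) | b, lcm(e, lcm(j, x)) | r.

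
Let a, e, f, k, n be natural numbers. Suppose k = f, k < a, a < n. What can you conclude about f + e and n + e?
f + e < n + e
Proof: k = f and k < a, hence f < a. a < n, so f < n. Then f + e < n + e.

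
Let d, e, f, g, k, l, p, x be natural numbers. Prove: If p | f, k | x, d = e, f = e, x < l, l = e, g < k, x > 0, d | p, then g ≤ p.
k | x and x > 0, therefore k ≤ x. g < k, so g < x. d = e and d | p, so e | p. f = e and p | f, thus p | e. Since e | p, e = p. l = e and x < l, thus x < e. Since e = p, x < p. Since g < x, g < p. Then g ≤ p.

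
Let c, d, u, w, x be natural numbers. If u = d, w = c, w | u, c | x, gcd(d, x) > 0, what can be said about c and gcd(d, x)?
c ≤ gcd(d, x)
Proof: w = c and w | u, so c | u. u = d, so c | d. c | x, so c | gcd(d, x). gcd(d, x) > 0, so c ≤ gcd(d, x).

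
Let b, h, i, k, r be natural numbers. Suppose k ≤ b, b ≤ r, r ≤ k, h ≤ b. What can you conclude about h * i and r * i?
h * i ≤ r * i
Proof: From r ≤ k and k ≤ b, r ≤ b. Since b ≤ r, b = r. Since h ≤ b, h ≤ r. Then h * i ≤ r * i.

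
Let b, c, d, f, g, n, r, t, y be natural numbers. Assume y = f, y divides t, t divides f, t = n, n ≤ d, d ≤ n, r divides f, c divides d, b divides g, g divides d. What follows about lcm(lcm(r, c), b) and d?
lcm(lcm(r, c), b) divides d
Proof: Since y = f and y divides t, f divides t. Since t divides f, f = t. Since t = n, f = n. n ≤ d and d ≤ n, thus n = d. Since f = n, f = d. r divides f, so r divides d. c divides d, so lcm(r, c) divides d. b divides g and g divides d, so b divides d. Since lcm(r, c) divides d, lcm(lcm(r, c), b) divides d.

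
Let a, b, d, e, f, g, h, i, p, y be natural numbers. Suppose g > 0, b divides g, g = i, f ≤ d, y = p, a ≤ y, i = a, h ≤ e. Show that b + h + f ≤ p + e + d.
b divides g and g > 0, so b ≤ g. g = i, so b ≤ i. i = a, so b ≤ a. From y = p and a ≤ y, a ≤ p. b ≤ a, so b ≤ p. h ≤ e and f ≤ d, so h + f ≤ e + d. Since b ≤ p, b + h + f ≤ p + e + d.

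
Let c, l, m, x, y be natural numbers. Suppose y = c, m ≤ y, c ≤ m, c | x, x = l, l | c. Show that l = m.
From y = c and m ≤ y, m ≤ c. Since c ≤ m, m = c. x = l and c | x, thus c | l. From l | c, c = l. m = c, so m = l. Then l = m.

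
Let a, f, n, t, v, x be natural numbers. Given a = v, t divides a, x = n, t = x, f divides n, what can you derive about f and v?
f divides v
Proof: t = x and t divides a, so x divides a. From x = n, n divides a. f divides n, so f divides a. Since a = v, f divides v.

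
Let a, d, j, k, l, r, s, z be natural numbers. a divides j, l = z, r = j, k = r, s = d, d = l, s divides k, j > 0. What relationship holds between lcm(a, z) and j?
lcm(a, z) ≤ j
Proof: s = d and d = l, thus s = l. s divides k, so l divides k. Since k = r, l divides r. r = j, so l divides j. Since l = z, z divides j. Since a divides j, lcm(a, z) divides j. Since j > 0, lcm(a, z) ≤ j.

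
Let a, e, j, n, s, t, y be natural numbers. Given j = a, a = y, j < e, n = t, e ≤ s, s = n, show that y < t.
Since j = a and j < e, a < e. e ≤ s, so a < s. Since a = y, y < s. Since s = n, y < n. n = t, so y < t.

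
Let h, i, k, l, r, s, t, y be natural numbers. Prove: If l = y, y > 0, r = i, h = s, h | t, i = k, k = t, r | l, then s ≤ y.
r = i and i = k, hence r = k. Because l = y and r | l, r | y. r = k, so k | y. Since k = t, t | y. h | t, so h | y. Since y > 0, h ≤ y. Since h = s, s ≤ y.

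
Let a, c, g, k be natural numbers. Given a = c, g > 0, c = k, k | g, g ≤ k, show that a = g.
Since a = c and c = k, a = k. k | g and g > 0, so k ≤ g. g ≤ k, so k = g. a = k, so a = g.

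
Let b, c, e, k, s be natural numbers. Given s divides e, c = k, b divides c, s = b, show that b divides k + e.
c = k and b divides c, thus b divides k. From s = b and s divides e, b divides e. From b divides k, b divides k + e.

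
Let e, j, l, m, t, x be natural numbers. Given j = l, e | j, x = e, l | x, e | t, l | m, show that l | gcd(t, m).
j = l and e | j, thus e | l. x = e and l | x, thus l | e. From e | l, e = l. e | t, so l | t. l | m, so l | gcd(t, m).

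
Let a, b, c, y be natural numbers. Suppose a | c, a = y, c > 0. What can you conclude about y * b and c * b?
y * b ≤ c * b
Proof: Because a | c and c > 0, a ≤ c. Because a = y, y ≤ c. Then y * b ≤ c * b.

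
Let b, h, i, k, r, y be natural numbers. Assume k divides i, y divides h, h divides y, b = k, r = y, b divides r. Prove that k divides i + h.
y divides h and h divides y, so y = h. r = y and b divides r, therefore b divides y. Since b = k, k divides y. y = h, so k divides h. k divides i, so k divides i + h.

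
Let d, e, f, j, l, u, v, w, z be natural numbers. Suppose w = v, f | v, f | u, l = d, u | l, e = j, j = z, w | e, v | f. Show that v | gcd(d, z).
From f | v and v | f, f = v. f | u and u | l, hence f | l. Since f = v, v | l. l = d, so v | d. Because e = j and w | e, w | j. Because j = z, w | z. Because w = v, v | z. v | d, so v | gcd(d, z).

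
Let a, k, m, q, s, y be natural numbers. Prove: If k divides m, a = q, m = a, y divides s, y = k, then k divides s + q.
y = k and y divides s, hence k divides s. m = a and a = q, therefore m = q. Because k divides m, k divides q. k divides s, so k divides s + q.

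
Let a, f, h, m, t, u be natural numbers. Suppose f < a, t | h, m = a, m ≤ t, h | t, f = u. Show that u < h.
From f = u and f < a, u < a. From t | h and h | t, t = h. Because m = a and m ≤ t, a ≤ t. t = h, so a ≤ h. Since u < a, u < h.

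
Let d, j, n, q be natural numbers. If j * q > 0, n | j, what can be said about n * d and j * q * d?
n * d ≤ j * q * d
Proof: n | j, so n | j * q. j * q > 0, so n ≤ j * q. Then n * d ≤ j * q * d.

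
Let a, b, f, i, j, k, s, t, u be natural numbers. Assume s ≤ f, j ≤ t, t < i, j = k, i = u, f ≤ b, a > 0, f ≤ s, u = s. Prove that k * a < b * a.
i = u and u = s, therefore i = s. j ≤ t and t < i, therefore j < i. i = s, so j < s. f ≤ s and s ≤ f, thus f = s. f ≤ b, so s ≤ b. Since j < s, j < b. j = k, so k < b. Combined with a > 0, by multiplying by a positive, k * a < b * a.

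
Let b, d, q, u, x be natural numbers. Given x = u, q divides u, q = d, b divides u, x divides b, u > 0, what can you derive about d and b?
d ≤ b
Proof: x = u and x divides b, thus u divides b. b divides u, so u = b. q divides u and u > 0, so q ≤ u. Because q = d, d ≤ u. Since u = b, d ≤ b.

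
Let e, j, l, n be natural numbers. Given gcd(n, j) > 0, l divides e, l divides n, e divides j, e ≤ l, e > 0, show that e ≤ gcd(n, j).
l divides e and e > 0, thus l ≤ e. e ≤ l, so l = e. l divides n, so e divides n. e divides j, so e divides gcd(n, j). gcd(n, j) > 0, so e ≤ gcd(n, j).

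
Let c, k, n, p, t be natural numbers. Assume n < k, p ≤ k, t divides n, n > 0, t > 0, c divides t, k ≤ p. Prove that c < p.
Because c divides t and t > 0, c ≤ t. t divides n and n > 0, so t ≤ n. Because c ≤ t, c ≤ n. Since k ≤ p and p ≤ k, k = p. n < k, so n < p. c ≤ n, so c < p.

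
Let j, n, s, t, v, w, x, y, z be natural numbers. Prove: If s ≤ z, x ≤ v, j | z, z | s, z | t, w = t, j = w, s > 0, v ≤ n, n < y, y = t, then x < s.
j = w and j | z, hence w | z. Since w = t, t | z. Since z | t, t = z. From y = t, y = z. z | s and s > 0, hence z ≤ s. From s ≤ z, z = s. y = z, so y = s. Because x ≤ v and v ≤ n, x ≤ n. n < y, so x < y. y = s, so x < s.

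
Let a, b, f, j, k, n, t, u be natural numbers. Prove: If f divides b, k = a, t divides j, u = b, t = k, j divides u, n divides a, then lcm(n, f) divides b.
t = k and k = a, hence t = a. t divides j and j divides u, thus t divides u. t = a, so a divides u. From u = b, a divides b. From n divides a, n divides b. Since f divides b, lcm(n, f) divides b.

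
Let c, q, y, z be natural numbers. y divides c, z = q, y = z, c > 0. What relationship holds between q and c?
q ≤ c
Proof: y = z and z = q, thus y = q. y divides c, so q divides c. Since c > 0, q ≤ c.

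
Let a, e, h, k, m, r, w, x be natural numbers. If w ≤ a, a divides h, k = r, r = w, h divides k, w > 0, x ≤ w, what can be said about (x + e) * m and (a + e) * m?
(x + e) * m ≤ (a + e) * m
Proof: Since k = r and r = w, k = w. Since h divides k, h divides w. Since a divides h, a divides w. Since w > 0, a ≤ w. w ≤ a, so w = a. x ≤ w, so x ≤ a. Then x + e ≤ a + e. By multiplying by a non-negative, (x + e) * m ≤ (a + e) * m.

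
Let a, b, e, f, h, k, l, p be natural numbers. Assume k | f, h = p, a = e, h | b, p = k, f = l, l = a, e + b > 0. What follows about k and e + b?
k ≤ e + b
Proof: Since f = l and k | f, k | l. From l = a, k | a. Since a = e, k | e. h = p and h | b, therefore p | b. p = k, so k | b. k | e, so k | e + b. e + b > 0, so k ≤ e + b.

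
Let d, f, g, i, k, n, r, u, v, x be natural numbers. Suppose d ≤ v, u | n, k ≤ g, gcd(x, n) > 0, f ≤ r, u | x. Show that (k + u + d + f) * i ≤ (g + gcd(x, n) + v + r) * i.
u | x and u | n, hence u | gcd(x, n). gcd(x, n) > 0, so u ≤ gcd(x, n). d ≤ v and f ≤ r, therefore d + f ≤ v + r. u ≤ gcd(x, n), so u + d + f ≤ gcd(x, n) + v + r. Since k ≤ g, k + u + d + f ≤ g + gcd(x, n) + v + r. Then (k + u + d + f) * i ≤ (g + gcd(x, n) + v + r) * i.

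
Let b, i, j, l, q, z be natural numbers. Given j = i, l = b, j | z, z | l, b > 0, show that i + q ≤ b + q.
j | z and z | l, so j | l. Since l = b, j | b. b > 0, so j ≤ b. Since j = i, i ≤ b. Then i + q ≤ b + q.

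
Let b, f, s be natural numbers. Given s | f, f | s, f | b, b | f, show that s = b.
s | f and f | s, thus s = f. Because f | b and b | f, f = b. s = f, so s = b.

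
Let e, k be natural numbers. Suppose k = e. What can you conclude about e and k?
e = k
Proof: Because k = e, by symmetry, e = k.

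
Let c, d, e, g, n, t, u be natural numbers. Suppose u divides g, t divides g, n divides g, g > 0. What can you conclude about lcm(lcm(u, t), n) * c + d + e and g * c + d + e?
lcm(lcm(u, t), n) * c + d + e ≤ g * c + d + e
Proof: Because u divides g and t divides g, lcm(u, t) divides g. From n divides g, lcm(lcm(u, t), n) divides g. Since g > 0, lcm(lcm(u, t), n) ≤ g. By multiplying by a non-negative, lcm(lcm(u, t), n) * c ≤ g * c. Then lcm(lcm(u, t), n) * c + d ≤ g * c + d. Then lcm(lcm(u, t), n) * c + d + e ≤ g * c + d + e.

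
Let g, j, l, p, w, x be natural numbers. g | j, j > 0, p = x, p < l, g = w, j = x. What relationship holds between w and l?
w < l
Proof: g | j and j > 0, hence g ≤ j. Since j = x, g ≤ x. Since g = w, w ≤ x. p = x and p < l, therefore x < l. w ≤ x, so w < l.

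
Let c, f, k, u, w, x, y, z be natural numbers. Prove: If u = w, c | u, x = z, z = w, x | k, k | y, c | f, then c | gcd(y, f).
u = w and c | u, therefore c | w. x = z and z = w, hence x = w. From x | k and k | y, x | y. Since x = w, w | y. Because c | w, c | y. Because c | f, c | gcd(y, f).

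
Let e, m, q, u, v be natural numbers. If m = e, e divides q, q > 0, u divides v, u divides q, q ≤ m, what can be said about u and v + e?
u divides v + e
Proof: m = e and q ≤ m, thus q ≤ e. e divides q and q > 0, hence e ≤ q. Because q ≤ e, q = e. u divides q, so u divides e. Since u divides v, u divides v + e.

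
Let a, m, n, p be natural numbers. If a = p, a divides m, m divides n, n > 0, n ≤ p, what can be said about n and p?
n = p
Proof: a divides m and m divides n, thus a divides n. Since a = p, p divides n. Since n > 0, p ≤ n. Since n ≤ p, p = n. Then n = p.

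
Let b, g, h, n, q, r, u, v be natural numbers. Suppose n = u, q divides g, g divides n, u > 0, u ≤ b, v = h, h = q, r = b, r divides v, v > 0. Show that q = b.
q divides g and g divides n, therefore q divides n. n = u, so q divides u. From u > 0, q ≤ u. u ≤ b, so q ≤ b. v = h and h = q, hence v = q. Because r = b and r divides v, b divides v. v > 0, so b ≤ v. v = q, so b ≤ q. q ≤ b, so q = b.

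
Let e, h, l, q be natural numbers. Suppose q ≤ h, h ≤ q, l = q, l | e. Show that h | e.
From q ≤ h and h ≤ q, q = h. l = q and l | e, hence q | e. q = h, so h | e.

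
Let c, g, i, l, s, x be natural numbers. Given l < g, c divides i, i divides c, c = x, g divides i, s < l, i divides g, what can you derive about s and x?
s < x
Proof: Since g divides i and i divides g, g = i. i divides c and c divides i, so i = c. Since g = i, g = c. c = x, so g = x. Because s < l and l < g, s < g. g = x, so s < x.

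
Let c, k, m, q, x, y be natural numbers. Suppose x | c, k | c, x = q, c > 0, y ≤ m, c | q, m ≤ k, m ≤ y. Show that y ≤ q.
Because m ≤ y and y ≤ m, m = y. x = q and x | c, hence q | c. c | q, so c = q. k | c and c > 0, so k ≤ c. m ≤ k, so m ≤ c. Since c = q, m ≤ q. m = y, so y ≤ q.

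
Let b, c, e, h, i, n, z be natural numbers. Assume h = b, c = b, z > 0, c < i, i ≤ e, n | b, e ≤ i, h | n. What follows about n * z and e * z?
n * z < e * z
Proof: Since h = b and h | n, b | n. Since n | b, b = n. c = b, so c = n. i ≤ e and e ≤ i, therefore i = e. Since c < i, c < e. Since c = n, n < e. z > 0, so n * z < e * z.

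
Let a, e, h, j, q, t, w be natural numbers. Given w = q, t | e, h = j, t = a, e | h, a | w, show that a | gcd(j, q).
Because t = a and t | e, a | e. Since e | h, a | h. Since h = j, a | j. w = q and a | w, therefore a | q. a | j, so a | gcd(j, q).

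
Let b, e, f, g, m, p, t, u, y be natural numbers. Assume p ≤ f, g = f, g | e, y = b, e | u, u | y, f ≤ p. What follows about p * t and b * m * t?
p * t | b * m * t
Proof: f ≤ p and p ≤ f, thus f = p. Since g = f, g = p. g | e and e | u, therefore g | u. From g = p, p | u. y = b and u | y, so u | b. p | u, so p | b. Then p | b * m. Then p * t | b * m * t.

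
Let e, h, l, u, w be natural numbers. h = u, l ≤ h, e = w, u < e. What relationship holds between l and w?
l < w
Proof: Since h = u and l ≤ h, l ≤ u. e = w and u < e, so u < w. Because l ≤ u, l < w.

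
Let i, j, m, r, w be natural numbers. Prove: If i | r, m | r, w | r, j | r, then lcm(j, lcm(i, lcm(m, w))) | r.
Because m | r and w | r, lcm(m, w) | r. Since i | r, lcm(i, lcm(m, w)) | r. Since j | r, lcm(j, lcm(i, lcm(m, w))) | r.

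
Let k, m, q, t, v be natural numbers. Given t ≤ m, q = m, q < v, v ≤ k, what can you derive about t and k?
t < k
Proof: Since q = m and q < v, m < v. From v ≤ k, m < k. Since t ≤ m, t < k.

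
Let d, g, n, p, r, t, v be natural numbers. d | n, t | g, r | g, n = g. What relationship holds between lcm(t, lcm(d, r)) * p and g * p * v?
lcm(t, lcm(d, r)) * p | g * p * v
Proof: From n = g and d | n, d | g. r | g, so lcm(d, r) | g. t | g, so lcm(t, lcm(d, r)) | g. Then lcm(t, lcm(d, r)) * p | g * p. Then lcm(t, lcm(d, r)) * p | g * p * v.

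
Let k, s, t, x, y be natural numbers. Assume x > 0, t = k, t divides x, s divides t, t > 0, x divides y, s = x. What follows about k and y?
k divides y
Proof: Since s divides t and t > 0, s ≤ t. From s = x, x ≤ t. t divides x and x > 0, thus t ≤ x. x ≤ t, so x = t. t = k, so x = k. x divides y, so k divides y.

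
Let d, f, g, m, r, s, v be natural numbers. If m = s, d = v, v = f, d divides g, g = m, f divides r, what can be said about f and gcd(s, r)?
f divides gcd(s, r)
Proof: d = v and v = f, therefore d = f. g = m and d divides g, hence d divides m. Since d = f, f divides m. m = s, so f divides s. Since f divides r, f divides gcd(s, r).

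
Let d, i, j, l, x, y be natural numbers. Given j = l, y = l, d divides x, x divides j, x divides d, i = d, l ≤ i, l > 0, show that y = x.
d divides x and x divides d, thus d = x. Because i = d and l ≤ i, l ≤ d. d = x, so l ≤ x. j = l and x divides j, therefore x divides l. l > 0, so x ≤ l. Since l ≤ x, l = x. Since y = l, y = x.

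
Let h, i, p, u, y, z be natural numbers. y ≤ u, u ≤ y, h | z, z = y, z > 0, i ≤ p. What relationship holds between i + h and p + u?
i + h ≤ p + u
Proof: y ≤ u and u ≤ y, hence y = u. Since z = y, z = u. Since h | z and z > 0, h ≤ z. Since z = u, h ≤ u. Because i ≤ p, i + h ≤ p + u.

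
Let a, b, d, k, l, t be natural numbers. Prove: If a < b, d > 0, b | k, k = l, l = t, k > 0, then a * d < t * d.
k = l and l = t, therefore k = t. b | k and k > 0, so b ≤ k. Since k = t, b ≤ t. a < b, so a < t. Since d > 0, a * d < t * d.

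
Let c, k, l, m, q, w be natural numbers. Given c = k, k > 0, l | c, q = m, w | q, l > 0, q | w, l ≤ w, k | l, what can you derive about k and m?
k ≤ m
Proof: w | q and q | w, so w = q. q = m, so w = m. c = k and l | c, hence l | k. Since k > 0, l ≤ k. Since k | l and l > 0, k ≤ l. Since l ≤ k, l = k. l ≤ w, so k ≤ w. w = m, so k ≤ m.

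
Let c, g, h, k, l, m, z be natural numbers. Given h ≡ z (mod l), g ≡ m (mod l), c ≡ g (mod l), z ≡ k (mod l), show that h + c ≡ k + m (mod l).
Since h ≡ z (mod l) and z ≡ k (mod l), h ≡ k (mod l). c ≡ g (mod l) and g ≡ m (mod l), therefore c ≡ m (mod l). Since h ≡ k (mod l), by adding congruences, h + c ≡ k + m (mod l).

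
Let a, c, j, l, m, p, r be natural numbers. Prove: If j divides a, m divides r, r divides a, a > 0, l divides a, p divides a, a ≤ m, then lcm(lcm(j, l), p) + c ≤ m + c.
Because m divides r and r divides a, m divides a. Since a > 0, m ≤ a. a ≤ m, so a = m. j divides a and l divides a, so lcm(j, l) divides a. Since p divides a, lcm(lcm(j, l), p) divides a. Since a > 0, lcm(lcm(j, l), p) ≤ a. Since a = m, lcm(lcm(j, l), p) ≤ m. Then lcm(lcm(j, l), p) + c ≤ m + c.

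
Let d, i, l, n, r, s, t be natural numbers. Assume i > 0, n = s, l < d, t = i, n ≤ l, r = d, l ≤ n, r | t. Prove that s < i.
l ≤ n and n ≤ l, therefore l = n. Since n = s, l = s. Since l < d, s < d. From r = d and r | t, d | t. t = i, so d | i. i > 0, so d ≤ i. Since s < d, s < i.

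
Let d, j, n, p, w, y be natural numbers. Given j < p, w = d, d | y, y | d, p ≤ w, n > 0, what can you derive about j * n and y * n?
j * n < y * n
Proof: d | y and y | d, so d = y. w = d, so w = y. From p ≤ w, p ≤ y. j < p, so j < y. Since n > 0, j * n < y * n.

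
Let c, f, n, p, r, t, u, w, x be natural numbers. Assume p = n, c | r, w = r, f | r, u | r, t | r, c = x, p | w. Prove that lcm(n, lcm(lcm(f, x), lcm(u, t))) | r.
Since w = r and p | w, p | r. Since p = n, n | r. c = x and c | r, therefore x | r. Since f | r, lcm(f, x) | r. u | r and t | r, therefore lcm(u, t) | r. lcm(f, x) | r, so lcm(lcm(f, x), lcm(u, t)) | r. n | r, so lcm(n, lcm(lcm(f, x), lcm(u, t))) | r.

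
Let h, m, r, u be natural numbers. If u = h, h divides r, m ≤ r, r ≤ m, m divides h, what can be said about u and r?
u = r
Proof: m ≤ r and r ≤ m, thus m = r. m divides h, so r divides h. h divides r, so h = r. u = h, so u = r.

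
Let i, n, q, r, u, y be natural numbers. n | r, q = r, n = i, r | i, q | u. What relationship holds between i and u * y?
i | u * y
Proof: n = i and n | r, therefore i | r. r | i, so r = i. Since q = r, q = i. q | u, so i | u. Then i | u * y.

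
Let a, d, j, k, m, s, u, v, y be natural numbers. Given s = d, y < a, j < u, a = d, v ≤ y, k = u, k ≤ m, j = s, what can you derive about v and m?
v < m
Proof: Because a = d and y < a, y < d. j = s and j < u, therefore s < u. s = d, so d < u. From k = u and k ≤ m, u ≤ m. d < u, so d < m. Since y < d, y < m. Since v ≤ y, v < m.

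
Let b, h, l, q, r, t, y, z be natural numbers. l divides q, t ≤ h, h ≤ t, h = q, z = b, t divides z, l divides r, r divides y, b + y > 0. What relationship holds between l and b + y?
l ≤ b + y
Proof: From t ≤ h and h ≤ t, t = h. h = q, so t = q. z = b and t divides z, so t divides b. t = q, so q divides b. Since l divides q, l divides b. l divides r and r divides y, hence l divides y. Since l divides b, l divides b + y. Since b + y > 0, l ≤ b + y.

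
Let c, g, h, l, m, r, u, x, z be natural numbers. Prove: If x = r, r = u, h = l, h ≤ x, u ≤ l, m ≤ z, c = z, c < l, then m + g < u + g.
Since x = r and r = u, x = u. h = l and h ≤ x, therefore l ≤ x. x = u, so l ≤ u. Since u ≤ l, l = u. From c = z and c < l, z < l. m ≤ z, so m < l. l = u, so m < u. Then m + g < u + g.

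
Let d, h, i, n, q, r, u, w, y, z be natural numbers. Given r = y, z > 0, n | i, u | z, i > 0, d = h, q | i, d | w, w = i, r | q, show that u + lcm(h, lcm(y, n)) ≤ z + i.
Because u | z and z > 0, u ≤ z. d = h and d | w, so h | w. Since w = i, h | i. r | q and q | i, so r | i. From r = y, y | i. Since n | i, lcm(y, n) | i. h | i, so lcm(h, lcm(y, n)) | i. i > 0, so lcm(h, lcm(y, n)) ≤ i. u ≤ z, so u + lcm(h, lcm(y, n)) ≤ z + i.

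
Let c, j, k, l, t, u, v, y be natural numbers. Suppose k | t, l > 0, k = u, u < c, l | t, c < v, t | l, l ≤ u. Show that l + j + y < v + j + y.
t | l and l | t, therefore t = l. Because k = u and k | t, u | t. Since t = l, u | l. l > 0, so u ≤ l. Since l ≤ u, u = l. u < c and c < v, thus u < v. u = l, so l < v. Then l + j < v + j. Then l + j + y < v + j + y.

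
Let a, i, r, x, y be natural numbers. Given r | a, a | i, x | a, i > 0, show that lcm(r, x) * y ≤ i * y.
r | a and x | a, thus lcm(r, x) | a. Since a | i, lcm(r, x) | i. i > 0, so lcm(r, x) ≤ i. Then lcm(r, x) * y ≤ i * y.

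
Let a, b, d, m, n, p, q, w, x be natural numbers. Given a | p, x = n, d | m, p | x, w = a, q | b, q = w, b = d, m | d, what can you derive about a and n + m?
a | n + m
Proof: a | p and p | x, thus a | x. Since x = n, a | n. d | m and m | d, hence d = m. Since q = w and q | b, w | b. Since w = a, a | b. b = d, so a | d. Since d = m, a | m. Since a | n, a | n + m.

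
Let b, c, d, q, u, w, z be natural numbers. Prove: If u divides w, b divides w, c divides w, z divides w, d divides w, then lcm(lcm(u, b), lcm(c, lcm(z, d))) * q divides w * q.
u divides w and b divides w, thus lcm(u, b) divides w. z divides w and d divides w, thus lcm(z, d) divides w. c divides w, so lcm(c, lcm(z, d)) divides w. lcm(u, b) divides w, so lcm(lcm(u, b), lcm(c, lcm(z, d))) divides w. Then lcm(lcm(u, b), lcm(c, lcm(z, d))) * q divides w * q.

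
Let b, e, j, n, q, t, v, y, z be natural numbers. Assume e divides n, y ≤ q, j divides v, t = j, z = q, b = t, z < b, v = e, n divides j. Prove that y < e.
v = e and j divides v, thus j divides e. e divides n and n divides j, so e divides j. Since j divides e, j = e. b = t and t = j, hence b = j. z = q and z < b, therefore q < b. From y ≤ q, y < b. Since b = j, y < j. Since j = e, y < e.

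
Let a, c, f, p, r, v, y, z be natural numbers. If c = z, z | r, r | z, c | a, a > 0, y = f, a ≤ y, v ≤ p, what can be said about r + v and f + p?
r + v ≤ f + p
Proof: z | r and r | z, so z = r. c = z, so c = r. c | a and a > 0, thus c ≤ a. y = f and a ≤ y, therefore a ≤ f. c ≤ a, so c ≤ f. Because c = r, r ≤ f. Since v ≤ p, r + v ≤ f + p.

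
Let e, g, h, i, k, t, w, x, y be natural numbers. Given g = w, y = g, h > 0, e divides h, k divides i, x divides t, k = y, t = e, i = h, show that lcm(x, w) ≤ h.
Because t = e and x divides t, x divides e. Since e divides h, x divides h. From y = g and g = w, y = w. k = y and k divides i, so y divides i. Because i = h, y divides h. Since y = w, w divides h. x divides h, so lcm(x, w) divides h. Since h > 0, lcm(x, w) ≤ h.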